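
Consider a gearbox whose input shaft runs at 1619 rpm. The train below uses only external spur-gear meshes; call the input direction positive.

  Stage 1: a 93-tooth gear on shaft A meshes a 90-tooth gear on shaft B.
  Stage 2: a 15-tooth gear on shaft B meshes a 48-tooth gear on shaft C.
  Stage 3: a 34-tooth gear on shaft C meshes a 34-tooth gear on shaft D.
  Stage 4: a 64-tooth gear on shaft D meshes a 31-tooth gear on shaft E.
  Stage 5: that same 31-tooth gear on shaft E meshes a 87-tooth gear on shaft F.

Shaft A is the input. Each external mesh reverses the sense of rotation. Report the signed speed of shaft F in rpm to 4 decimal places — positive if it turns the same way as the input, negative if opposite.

Stage 1 [93T→90T]: ω = 1619.0000×93/90 = 1672.9667 rpm, dir flips to −; running = −1672.9667
Stage 2 [15T→48T]: ω = 1672.9667×15/48 = 522.8021 rpm, dir flips to +; running = +522.8021
Stage 3 [34T→34T]: ω = 522.8021×34/34 = 522.8021 rpm, dir flips to −; running = −522.8021
Stage 4 [64T→31T]: ω = 522.8021×64/31 = 1079.3333 rpm, dir flips to +; running = +1079.3333
Stage 5 [31T→87T]: ω = 1079.3333×31/87 = 384.5900 rpm, dir flips to −; running = −384.5900

-384.5900 rpm (opposite to input, |ω| = 384.5900 rpm)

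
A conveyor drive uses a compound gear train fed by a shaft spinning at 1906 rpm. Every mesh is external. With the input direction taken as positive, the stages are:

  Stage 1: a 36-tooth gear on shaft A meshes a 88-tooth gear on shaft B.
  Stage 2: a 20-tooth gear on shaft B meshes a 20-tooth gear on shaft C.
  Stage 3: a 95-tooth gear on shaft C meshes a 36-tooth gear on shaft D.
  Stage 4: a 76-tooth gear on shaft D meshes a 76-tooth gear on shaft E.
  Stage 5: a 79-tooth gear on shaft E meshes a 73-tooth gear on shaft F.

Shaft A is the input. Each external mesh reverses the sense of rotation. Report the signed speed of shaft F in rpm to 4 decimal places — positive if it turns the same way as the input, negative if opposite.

Stage 1 [36T→88T]: ω = 1906.0000×36/88 = 779.7273 rpm, dir flips to −; running = −779.7273
Stage 2 [20T→20T]: ω = 779.7273×20/20 = 779.7273 rpm, dir flips to +; running = +779.7273
Stage 3 [95T→36T]: ω = 779.7273×95/36 = 2057.6136 rpm, dir flips to −; running = −2057.6136
Stage 4 [76T→76T]: ω = 2057.6136×76/76 = 2057.6136 rpm, dir flips to +; running = +2057.6136
Stage 5 [79T→73T]: ω = 2057.6136×79/73 = 2226.7326 rpm, dir flips to −; running = −2226.7326

-2226.7326 rpm (opposite to input, |ω| = 2226.7326 rpm)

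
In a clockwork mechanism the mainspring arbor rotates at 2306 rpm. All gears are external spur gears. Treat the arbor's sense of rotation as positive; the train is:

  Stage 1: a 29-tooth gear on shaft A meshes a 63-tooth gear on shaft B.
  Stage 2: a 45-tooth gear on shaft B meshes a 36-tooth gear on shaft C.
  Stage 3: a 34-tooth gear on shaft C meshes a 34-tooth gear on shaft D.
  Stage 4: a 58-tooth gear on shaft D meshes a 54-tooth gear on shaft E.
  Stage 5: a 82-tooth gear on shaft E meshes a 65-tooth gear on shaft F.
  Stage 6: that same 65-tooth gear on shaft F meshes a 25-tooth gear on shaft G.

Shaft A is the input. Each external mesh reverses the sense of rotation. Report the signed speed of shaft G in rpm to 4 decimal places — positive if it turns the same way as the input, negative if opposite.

Stage 1 [29T→63T]: ω = 2306.0000×29/63 = 1061.4921 rpm, dir flips to −; running = −1061.4921
Stage 2 [45T→36T]: ω = 1061.4921×45/36 = 1326.8651 rpm, dir flips to +; running = +1326.8651
Stage 3 [34T→34T]: ω = 1326.8651×34/34 = 1326.8651 rpm, dir flips to −; running = −1326.8651
Stage 4 [58T→54T]: ω = 1326.8651×58/54 = 1425.1514 rpm, dir flips to +; running = +1425.1514
Stage 5 [82T→65T]: ω = 1425.1514×82/65 = 1797.8833 rpm, dir flips to −; running = −1797.8833
Stage 6 [65T→25T]: ω = 1797.8833×65/25 = 4674.4965 rpm, dir flips to +; running = +4674.4965

+4674.4965 rpm (same as input, |ω| = 4674.4965 rpm)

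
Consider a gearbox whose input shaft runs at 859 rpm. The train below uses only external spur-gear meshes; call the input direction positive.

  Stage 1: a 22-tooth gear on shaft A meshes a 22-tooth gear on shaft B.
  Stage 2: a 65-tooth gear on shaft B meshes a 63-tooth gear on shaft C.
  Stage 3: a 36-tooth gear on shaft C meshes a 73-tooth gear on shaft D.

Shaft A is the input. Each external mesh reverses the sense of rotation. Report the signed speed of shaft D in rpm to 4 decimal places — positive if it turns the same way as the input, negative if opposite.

-437.0646 rpm (opposite to input, |ω| = 437.0646 rpm)

Stage 1 [22T→22T]: ω = 859.0000×22/22 = 859.0000 rpm, dir flips to −; running = −859.0000
Stage 2 [65T→63T]: ω = 859.0000×65/63 = 886.2698 rpm, dir flips to +; running = +886.2698
Stage 3 [36T→73T]: ω = 886.2698×36/73 = 437.0646 rpm, dir flips to −; running = −437.0646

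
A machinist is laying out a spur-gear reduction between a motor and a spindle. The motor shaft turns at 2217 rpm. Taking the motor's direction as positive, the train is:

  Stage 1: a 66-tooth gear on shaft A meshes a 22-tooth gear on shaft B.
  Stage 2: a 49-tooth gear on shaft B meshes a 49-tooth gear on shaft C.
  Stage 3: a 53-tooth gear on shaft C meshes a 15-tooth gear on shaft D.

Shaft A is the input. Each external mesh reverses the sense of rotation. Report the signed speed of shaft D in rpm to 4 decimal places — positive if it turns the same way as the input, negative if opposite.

Stage 1 [66T→22T]: ω = 2217.0000×66/22 = 6651.0000 rpm, dir flips to −; running = −6651.0000
Stage 2 [49T→49T]: ω = 6651.0000×49/49 = 6651.0000 rpm, dir flips to +; running = +6651.0000
Stage 3 [53T→15T]: ω = 6651.0000×53/15 = 23500.2000 rpm, dir flips to −; running = −23500.2000

-23500.2000 rpm (opposite to input, |ω| = 23500.2000 rpm)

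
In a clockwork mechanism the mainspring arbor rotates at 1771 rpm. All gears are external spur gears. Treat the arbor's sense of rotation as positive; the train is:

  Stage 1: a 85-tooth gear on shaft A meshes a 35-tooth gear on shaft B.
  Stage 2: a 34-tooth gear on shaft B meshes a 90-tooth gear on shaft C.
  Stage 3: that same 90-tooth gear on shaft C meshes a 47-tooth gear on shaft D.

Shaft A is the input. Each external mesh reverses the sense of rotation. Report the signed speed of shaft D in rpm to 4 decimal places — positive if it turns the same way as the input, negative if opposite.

-3111.3617 rpm (opposite to input, |ω| = 3111.3617 rpm)

Stage 1 [85T→35T]: ω = 1771.0000×85/35 = 4301.0000 rpm, dir flips to −; running = −4301.0000
Stage 2 [34T→90T]: ω = 4301.0000×34/90 = 1624.8222 rpm, dir flips to +; running = +1624.8222
Stage 3 [90T→47T]: ω = 1624.8222×90/47 = 3111.3617 rpm, dir flips to −; running = −3111.3617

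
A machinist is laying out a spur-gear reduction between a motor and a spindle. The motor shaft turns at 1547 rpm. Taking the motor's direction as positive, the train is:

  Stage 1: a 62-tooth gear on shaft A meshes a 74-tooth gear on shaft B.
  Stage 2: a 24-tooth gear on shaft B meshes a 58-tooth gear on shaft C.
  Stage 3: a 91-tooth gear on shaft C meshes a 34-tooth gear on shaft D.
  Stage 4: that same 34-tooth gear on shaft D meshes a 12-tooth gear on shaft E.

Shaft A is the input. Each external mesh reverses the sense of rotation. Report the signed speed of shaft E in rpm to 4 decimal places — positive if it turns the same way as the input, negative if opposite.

+4067.1827 rpm (same as input, |ω| = 4067.1827 rpm)

Stage 1 [62T→74T]: ω = 1547.0000×62/74 = 1296.1351 rpm, dir flips to −; running = −1296.1351
Stage 2 [24T→58T]: ω = 1296.1351×24/58 = 536.3318 rpm, dir flips to +; running = +536.3318
Stage 3 [91T→34T]: ω = 536.3318×91/34 = 1435.4762 rpm, dir flips to −; running = −1435.4762
Stage 4 [34T→12T]: ω = 1435.4762×34/12 = 4067.1827 rpm, dir flips to +; running = +4067.1827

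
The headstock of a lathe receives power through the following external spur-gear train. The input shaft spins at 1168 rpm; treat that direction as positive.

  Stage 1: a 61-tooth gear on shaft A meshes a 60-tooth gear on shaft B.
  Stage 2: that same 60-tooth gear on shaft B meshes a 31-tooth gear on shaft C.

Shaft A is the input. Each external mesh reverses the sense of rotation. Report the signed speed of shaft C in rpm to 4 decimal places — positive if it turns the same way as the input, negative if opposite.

Stage 1 [61T→60T]: ω = 1168.0000×61/60 = 1187.4667 rpm, dir flips to −; running = −1187.4667
Stage 2 [60T→31T]: ω = 1187.4667×60/31 = 2298.3226 rpm, dir flips to +; running = +2298.3226

+2298.3226 rpm (same as input, |ω| = 2298.3226 rpm)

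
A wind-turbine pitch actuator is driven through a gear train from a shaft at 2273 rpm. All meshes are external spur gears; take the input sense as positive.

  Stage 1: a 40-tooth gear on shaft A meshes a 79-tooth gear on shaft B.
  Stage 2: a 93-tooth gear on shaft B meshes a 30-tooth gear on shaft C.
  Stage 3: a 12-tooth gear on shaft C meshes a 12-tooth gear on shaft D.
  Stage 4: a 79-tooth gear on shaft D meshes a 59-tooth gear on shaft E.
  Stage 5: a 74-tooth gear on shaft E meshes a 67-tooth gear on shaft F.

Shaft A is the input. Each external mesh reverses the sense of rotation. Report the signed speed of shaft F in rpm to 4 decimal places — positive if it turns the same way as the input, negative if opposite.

-5276.2580 rpm (opposite to input, |ω| = 5276.2580 rpm)

Stage 1 [40T→79T]: ω = 2273.0000×40/79 = 1150.8861 rpm, dir flips to −; running = −1150.8861
Stage 2 [93T→30T]: ω = 1150.8861×93/30 = 3567.7468 rpm, dir flips to +; running = +3567.7468
Stage 3 [12T→12T]: ω = 3567.7468×12/12 = 3567.7468 rpm, dir flips to −; running = −3567.7468
Stage 4 [79T→59T]: ω = 3567.7468×79/59 = 4777.1525 rpm, dir flips to +; running = +4777.1525
Stage 5 [74T→67T]: ω = 4777.1525×74/67 = 5276.2580 rpm, dir flips to −; running = −5276.2580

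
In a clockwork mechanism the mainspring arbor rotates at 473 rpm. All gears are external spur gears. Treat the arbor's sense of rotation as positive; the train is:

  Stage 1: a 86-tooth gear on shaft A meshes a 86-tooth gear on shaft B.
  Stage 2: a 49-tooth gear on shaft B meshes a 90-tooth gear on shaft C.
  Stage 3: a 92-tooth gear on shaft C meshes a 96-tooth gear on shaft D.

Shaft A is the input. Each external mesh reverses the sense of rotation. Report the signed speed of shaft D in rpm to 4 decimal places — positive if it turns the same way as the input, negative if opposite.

-246.7921 rpm (opposite to input, |ω| = 246.7921 rpm)

Stage 1 [86T→86T]: ω = 473.0000×86/86 = 473.0000 rpm, dir flips to −; running = −473.0000
Stage 2 [49T→90T]: ω = 473.0000×49/90 = 257.5222 rpm, dir flips to +; running = +257.5222
Stage 3 [92T→96T]: ω = 257.5222×92/96 = 246.7921 rpm, dir flips to −; running = −246.7921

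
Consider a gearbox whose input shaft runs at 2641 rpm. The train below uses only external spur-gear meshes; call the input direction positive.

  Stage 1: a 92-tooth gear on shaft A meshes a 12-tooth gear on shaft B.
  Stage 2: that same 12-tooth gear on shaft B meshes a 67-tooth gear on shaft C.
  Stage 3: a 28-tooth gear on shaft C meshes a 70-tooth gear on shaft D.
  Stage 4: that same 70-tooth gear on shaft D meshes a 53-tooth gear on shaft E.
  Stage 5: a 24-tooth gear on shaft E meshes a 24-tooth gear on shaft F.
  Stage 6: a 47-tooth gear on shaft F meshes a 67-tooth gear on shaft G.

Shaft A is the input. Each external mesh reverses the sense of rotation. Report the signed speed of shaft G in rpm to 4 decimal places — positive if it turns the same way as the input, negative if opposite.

Stage 1 [92T→12T]: ω = 2641.0000×92/12 = 20247.6667 rpm, dir flips to −; running = −20247.6667
Stage 2 [12T→67T]: ω = 20247.6667×12/67 = 3626.4478 rpm, dir flips to +; running = +3626.4478
Stage 3 [28T→70T]: ω = 3626.4478×28/70 = 1450.5791 rpm, dir flips to −; running = −1450.5791
Stage 4 [70T→53T]: ω = 1450.5791×70/53 = 1915.8592 rpm, dir flips to +; running = +1915.8592
Stage 5 [24T→24T]: ω = 1915.8592×24/24 = 1915.8592 rpm, dir flips to −; running = −1915.8592
Stage 6 [47T→67T]: ω = 1915.8592×47/67 = 1343.9609 rpm, dir flips to +; running = +1343.9609

+1343.9609 rpm (same as input, |ω| = 1343.9609 rpm)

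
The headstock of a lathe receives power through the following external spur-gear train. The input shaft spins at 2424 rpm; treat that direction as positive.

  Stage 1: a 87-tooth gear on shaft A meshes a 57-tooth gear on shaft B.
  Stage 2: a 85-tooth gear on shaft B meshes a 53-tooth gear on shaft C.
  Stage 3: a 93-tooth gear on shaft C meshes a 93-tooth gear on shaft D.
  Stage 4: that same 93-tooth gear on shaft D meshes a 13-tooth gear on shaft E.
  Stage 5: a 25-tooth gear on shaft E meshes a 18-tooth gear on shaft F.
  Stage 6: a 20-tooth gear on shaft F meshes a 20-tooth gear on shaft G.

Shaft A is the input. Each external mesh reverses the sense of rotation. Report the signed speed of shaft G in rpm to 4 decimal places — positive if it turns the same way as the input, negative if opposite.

+58955.8857 rpm (same as input, |ω| = 58955.8857 rpm)

Stage 1 [87T→57T]: ω = 2424.0000×87/57 = 3699.7895 rpm, dir flips to −; running = −3699.7895
Stage 2 [85T→53T]: ω = 3699.7895×85/53 = 5933.6246 rpm, dir flips to +; running = +5933.6246
Stage 3 [93T→93T]: ω = 5933.6246×93/93 = 5933.6246 rpm, dir flips to −; running = −5933.6246
Stage 4 [93T→13T]: ω = 5933.6246×93/13 = 42448.2377 rpm, dir flips to +; running = +42448.2377
Stage 5 [25T→18T]: ω = 42448.2377×25/18 = 58955.8857 rpm, dir flips to −; running = −58955.8857
Stage 6 [20T→20T]: ω = 58955.8857×20/20 = 58955.8857 rpm, dir flips to +; running = +58955.8857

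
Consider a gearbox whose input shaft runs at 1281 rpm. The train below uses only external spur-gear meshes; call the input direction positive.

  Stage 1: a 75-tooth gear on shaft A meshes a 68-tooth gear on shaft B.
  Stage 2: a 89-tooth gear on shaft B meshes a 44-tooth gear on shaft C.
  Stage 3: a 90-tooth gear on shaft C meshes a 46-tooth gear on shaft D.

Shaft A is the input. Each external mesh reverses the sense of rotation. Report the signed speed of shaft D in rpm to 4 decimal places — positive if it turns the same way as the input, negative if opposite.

-5591.4377 rpm (opposite to input, |ω| = 5591.4377 rpm)

Stage 1 [75T→68T]: ω = 1281.0000×75/68 = 1412.8676 rpm, dir flips to −; running = −1412.8676
Stage 2 [89T→44T]: ω = 1412.8676×89/44 = 2857.8459 rpm, dir flips to +; running = +2857.8459
Stage 3 [90T→46T]: ω = 2857.8459×90/46 = 5591.4377 rpm, dir flips to −; running = −5591.4377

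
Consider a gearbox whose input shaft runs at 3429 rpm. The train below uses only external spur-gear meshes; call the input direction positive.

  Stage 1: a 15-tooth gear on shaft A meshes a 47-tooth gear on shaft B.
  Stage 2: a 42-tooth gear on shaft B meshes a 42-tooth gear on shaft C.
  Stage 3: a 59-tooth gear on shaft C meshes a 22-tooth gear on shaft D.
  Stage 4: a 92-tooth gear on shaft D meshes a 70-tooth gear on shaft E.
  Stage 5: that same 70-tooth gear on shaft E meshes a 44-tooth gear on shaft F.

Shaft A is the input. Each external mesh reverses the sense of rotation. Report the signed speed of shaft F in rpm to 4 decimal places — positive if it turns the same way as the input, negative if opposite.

Stage 1 [15T→47T]: ω = 3429.0000×15/47 = 1094.3617 rpm, dir flips to −; running = −1094.3617
Stage 2 [42T→42T]: ω = 1094.3617×42/42 = 1094.3617 rpm, dir flips to +; running = +1094.3617
Stage 3 [59T→22T]: ω = 1094.3617×59/22 = 2934.8791 rpm, dir flips to −; running = −2934.8791
Stage 4 [92T→70T]: ω = 2934.8791×92/70 = 3857.2697 rpm, dir flips to +; running = +3857.2697
Stage 5 [70T→44T]: ω = 3857.2697×70/44 = 6136.5654 rpm, dir flips to −; running = −6136.5654

-6136.5654 rpm (opposite to input, |ω| = 6136.5654 rpm)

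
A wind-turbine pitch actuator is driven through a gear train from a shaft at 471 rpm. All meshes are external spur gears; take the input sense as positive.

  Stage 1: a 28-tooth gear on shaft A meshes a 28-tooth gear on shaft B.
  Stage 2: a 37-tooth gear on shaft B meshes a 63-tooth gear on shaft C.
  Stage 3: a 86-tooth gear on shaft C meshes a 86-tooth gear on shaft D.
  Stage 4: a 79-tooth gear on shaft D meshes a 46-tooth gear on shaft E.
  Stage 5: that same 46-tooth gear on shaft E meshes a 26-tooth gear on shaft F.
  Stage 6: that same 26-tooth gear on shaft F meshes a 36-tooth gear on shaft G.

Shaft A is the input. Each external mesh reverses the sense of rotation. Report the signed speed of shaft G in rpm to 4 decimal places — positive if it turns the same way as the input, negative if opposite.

Stage 1 [28T→28T]: ω = 471.0000×28/28 = 471.0000 rpm, dir flips to −; running = −471.0000
Stage 2 [37T→63T]: ω = 471.0000×37/63 = 276.6190 rpm, dir flips to +; running = +276.6190
Stage 3 [86T→86T]: ω = 276.6190×86/86 = 276.6190 rpm, dir flips to −; running = −276.6190
Stage 4 [79T→46T]: ω = 276.6190×79/46 = 475.0631 rpm, dir flips to +; running = +475.0631
Stage 5 [46T→26T]: ω = 475.0631×46/26 = 840.4963 rpm, dir flips to −; running = −840.4963
Stage 6 [26T→36T]: ω = 840.4963×26/36 = 607.0251 rpm, dir flips to +; running = +607.0251

+607.0251 rpm (same as input, |ω| = 607.0251 rpm)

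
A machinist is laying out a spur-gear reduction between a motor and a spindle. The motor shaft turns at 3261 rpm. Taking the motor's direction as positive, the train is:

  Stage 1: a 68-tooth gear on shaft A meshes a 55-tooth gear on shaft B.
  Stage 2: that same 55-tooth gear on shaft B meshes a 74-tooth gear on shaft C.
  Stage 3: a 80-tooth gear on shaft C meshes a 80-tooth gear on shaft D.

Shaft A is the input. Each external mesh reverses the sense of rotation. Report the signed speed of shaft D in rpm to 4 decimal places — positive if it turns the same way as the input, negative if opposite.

Stage 1 [68T→55T]: ω = 3261.0000×68/55 = 4031.7818 rpm, dir flips to −; running = −4031.7818
Stage 2 [55T→74T]: ω = 4031.7818×55/74 = 2996.5946 rpm, dir flips to +; running = +2996.5946
Stage 3 [80T→80T]: ω = 2996.5946×80/80 = 2996.5946 rpm, dir flips to −; running = −2996.5946

-2996.5946 rpm (opposite to input, |ω| = 2996.5946 rpm)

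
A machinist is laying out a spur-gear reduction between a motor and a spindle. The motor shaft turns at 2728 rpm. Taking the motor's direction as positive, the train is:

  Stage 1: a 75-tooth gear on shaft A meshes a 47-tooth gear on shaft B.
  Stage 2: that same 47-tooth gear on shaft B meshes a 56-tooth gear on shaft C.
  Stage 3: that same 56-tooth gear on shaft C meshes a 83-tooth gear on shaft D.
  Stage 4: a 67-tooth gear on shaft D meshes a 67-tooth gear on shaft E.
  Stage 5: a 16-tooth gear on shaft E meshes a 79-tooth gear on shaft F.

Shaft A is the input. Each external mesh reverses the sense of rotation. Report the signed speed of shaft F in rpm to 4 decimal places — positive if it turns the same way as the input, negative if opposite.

-499.2527 rpm (opposite to input, |ω| = 499.2527 rpm)

Stage 1 [75T→47T]: ω = 2728.0000×75/47 = 4353.1915 rpm, dir flips to −; running = −4353.1915
Stage 2 [47T→56T]: ω = 4353.1915×47/56 = 3653.5714 rpm, dir flips to +; running = +3653.5714
Stage 3 [56T→83T]: ω = 3653.5714×56/83 = 2465.0602 rpm, dir flips to −; running = −2465.0602
Stage 4 [67T→67T]: ω = 2465.0602×67/67 = 2465.0602 rpm, dir flips to +; running = +2465.0602
Stage 5 [16T→79T]: ω = 2465.0602×16/79 = 499.2527 rpm, dir flips to −; running = −499.2527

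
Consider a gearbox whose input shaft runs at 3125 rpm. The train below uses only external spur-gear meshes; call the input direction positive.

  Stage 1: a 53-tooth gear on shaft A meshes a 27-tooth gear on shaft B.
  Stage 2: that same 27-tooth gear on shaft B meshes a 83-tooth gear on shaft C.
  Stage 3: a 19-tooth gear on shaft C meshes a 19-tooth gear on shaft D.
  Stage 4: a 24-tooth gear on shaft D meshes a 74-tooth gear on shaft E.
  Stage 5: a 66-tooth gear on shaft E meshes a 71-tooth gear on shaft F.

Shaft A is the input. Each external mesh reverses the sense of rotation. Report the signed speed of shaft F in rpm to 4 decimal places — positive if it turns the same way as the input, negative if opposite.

-601.6070 rpm (opposite to input, |ω| = 601.6070 rpm)

Stage 1 [53T→27T]: ω = 3125.0000×53/27 = 6134.2593 rpm, dir flips to −; running = −6134.2593
Stage 2 [27T→83T]: ω = 6134.2593×27/83 = 1995.4819 rpm, dir flips to +; running = +1995.4819
Stage 3 [19T→19T]: ω = 1995.4819×19/19 = 1995.4819 rpm, dir flips to −; running = −1995.4819
Stage 4 [24T→74T]: ω = 1995.4819×24/74 = 647.1833 rpm, dir flips to +; running = +647.1833
Stage 5 [66T→71T]: ω = 647.1833×66/71 = 601.6070 rpm, dir flips to −; running = −601.6070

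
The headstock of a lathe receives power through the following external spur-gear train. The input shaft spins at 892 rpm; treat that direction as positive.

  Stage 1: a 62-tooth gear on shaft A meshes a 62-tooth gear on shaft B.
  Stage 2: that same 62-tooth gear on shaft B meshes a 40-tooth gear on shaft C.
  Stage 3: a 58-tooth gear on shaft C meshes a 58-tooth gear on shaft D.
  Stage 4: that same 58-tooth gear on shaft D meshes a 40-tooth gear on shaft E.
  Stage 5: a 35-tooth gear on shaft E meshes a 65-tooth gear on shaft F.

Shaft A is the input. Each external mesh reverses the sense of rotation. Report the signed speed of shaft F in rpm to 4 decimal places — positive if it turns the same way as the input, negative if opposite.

-1079.4915 rpm (opposite to input, |ω| = 1079.4915 rpm)

Stage 1 [62T→62T]: ω = 892.0000×62/62 = 892.0000 rpm, dir flips to −; running = −892.0000
Stage 2 [62T→40T]: ω = 892.0000×62/40 = 1382.6000 rpm, dir flips to +; running = +1382.6000
Stage 3 [58T→58T]: ω = 1382.6000×58/58 = 1382.6000 rpm, dir flips to −; running = −1382.6000
Stage 4 [58T→40T]: ω = 1382.6000×58/40 = 2004.7700 rpm, dir flips to +; running = +2004.7700
Stage 5 [35T→65T]: ω = 2004.7700×35/65 = 1079.4915 rpm, dir flips to −; running = −1079.4915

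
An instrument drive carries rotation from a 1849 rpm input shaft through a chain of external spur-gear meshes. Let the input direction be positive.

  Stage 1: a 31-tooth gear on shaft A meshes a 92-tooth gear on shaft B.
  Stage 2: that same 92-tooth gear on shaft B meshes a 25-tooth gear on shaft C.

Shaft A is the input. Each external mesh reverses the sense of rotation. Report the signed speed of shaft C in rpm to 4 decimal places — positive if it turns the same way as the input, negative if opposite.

Stage 1 [31T→92T]: ω = 1849.0000×31/92 = 623.0326 rpm, dir flips to −; running = −623.0326
Stage 2 [92T→25T]: ω = 623.0326×92/25 = 2292.7600 rpm, dir flips to +; running = +2292.7600

+2292.7600 rpm (same as input, |ω| = 2292.7600 rpm)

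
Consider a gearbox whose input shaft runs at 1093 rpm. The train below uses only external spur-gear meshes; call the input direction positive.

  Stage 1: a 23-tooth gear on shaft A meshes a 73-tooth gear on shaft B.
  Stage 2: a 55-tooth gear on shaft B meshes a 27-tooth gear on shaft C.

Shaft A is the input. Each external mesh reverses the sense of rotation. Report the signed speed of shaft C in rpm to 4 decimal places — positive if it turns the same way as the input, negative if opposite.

+701.4942 rpm (same as input, |ω| = 701.4942 rpm)

Stage 1 [23T→73T]: ω = 1093.0000×23/73 = 344.3699 rpm, dir flips to −; running = −344.3699
Stage 2 [55T→27T]: ω = 344.3699×55/27 = 701.4942 rpm, dir flips to +; running = +701.4942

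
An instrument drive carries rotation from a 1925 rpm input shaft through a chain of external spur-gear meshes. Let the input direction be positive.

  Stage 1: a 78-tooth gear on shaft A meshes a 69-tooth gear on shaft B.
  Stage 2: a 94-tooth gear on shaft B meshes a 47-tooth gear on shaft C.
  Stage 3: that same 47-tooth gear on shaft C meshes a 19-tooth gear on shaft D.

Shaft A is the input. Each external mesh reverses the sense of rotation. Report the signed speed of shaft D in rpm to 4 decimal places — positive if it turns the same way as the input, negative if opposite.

Stage 1 [78T→69T]: ω = 1925.0000×78/69 = 2176.0870 rpm, dir flips to −; running = −2176.0870
Stage 2 [94T→47T]: ω = 2176.0870×94/47 = 4352.1739 rpm, dir flips to +; running = +4352.1739
Stage 3 [47T→19T]: ω = 4352.1739×47/19 = 10765.9039 rpm, dir flips to −; running = −10765.9039

-10765.9039 rpm (opposite to input, |ω| = 10765.9039 rpm)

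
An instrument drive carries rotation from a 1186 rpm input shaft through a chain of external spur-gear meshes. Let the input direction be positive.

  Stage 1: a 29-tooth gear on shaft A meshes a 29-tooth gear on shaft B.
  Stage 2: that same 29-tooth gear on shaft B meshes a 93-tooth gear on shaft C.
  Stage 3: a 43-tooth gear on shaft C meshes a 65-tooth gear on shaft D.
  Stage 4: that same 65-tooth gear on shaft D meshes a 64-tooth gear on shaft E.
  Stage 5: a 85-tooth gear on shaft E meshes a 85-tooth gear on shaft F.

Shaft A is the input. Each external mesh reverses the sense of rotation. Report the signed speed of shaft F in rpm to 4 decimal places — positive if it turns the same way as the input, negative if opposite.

-248.4782 rpm (opposite to input, |ω| = 248.4782 rpm)

Stage 1 [29T→29T]: ω = 1186.0000×29/29 = 1186.0000 rpm, dir flips to −; running = −1186.0000
Stage 2 [29T→93T]: ω = 1186.0000×29/93 = 369.8280 rpm, dir flips to +; running = +369.8280
Stage 3 [43T→65T]: ω = 369.8280×43/65 = 244.6554 rpm, dir flips to −; running = −244.6554
Stage 4 [65T→64T]: ω = 244.6554×65/64 = 248.4782 rpm, dir flips to +; running = +248.4782
Stage 5 [85T→85T]: ω = 248.4782×85/85 = 248.4782 rpm, dir flips to −; running = −248.4782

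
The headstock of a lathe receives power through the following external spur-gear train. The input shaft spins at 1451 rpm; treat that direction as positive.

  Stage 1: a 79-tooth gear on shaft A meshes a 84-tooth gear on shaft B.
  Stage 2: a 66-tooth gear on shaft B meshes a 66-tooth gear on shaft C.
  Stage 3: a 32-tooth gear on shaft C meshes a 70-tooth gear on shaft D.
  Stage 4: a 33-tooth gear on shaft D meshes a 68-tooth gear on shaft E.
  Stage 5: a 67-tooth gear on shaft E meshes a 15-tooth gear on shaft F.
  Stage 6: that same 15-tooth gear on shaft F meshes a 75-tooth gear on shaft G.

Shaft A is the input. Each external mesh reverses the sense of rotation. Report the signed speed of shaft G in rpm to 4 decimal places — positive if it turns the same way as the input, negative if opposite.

+270.4492 rpm (same as input, |ω| = 270.4492 rpm)

Stage 1 [79T→84T]: ω = 1451.0000×79/84 = 1364.6310 rpm, dir flips to −; running = −1364.6310
Stage 2 [66T→66T]: ω = 1364.6310×66/66 = 1364.6310 rpm, dir flips to +; running = +1364.6310
Stage 3 [32T→70T]: ω = 1364.6310×32/70 = 623.8313 rpm, dir flips to −; running = −623.8313
Stage 4 [33T→68T]: ω = 623.8313×33/68 = 302.7417 rpm, dir flips to +; running = +302.7417
Stage 5 [67T→15T]: ω = 302.7417×67/15 = 1352.2461 rpm, dir flips to −; running = −1352.2461
Stage 6 [15T→75T]: ω = 1352.2461×15/75 = 270.4492 rpm, dir flips to +; running = +270.4492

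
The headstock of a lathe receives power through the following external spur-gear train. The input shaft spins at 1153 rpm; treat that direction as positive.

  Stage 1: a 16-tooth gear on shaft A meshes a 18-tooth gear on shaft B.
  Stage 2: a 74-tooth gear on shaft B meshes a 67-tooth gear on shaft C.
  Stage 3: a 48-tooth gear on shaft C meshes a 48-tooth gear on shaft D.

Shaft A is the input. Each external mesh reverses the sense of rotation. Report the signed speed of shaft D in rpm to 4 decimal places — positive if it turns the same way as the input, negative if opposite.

-1131.9668 rpm (opposite to input, |ω| = 1131.9668 rpm)

Stage 1 [16T→18T]: ω = 1153.0000×16/18 = 1024.8889 rpm, dir flips to −; running = −1024.8889
Stage 2 [74T→67T]: ω = 1024.8889×74/67 = 1131.9668 rpm, dir flips to +; running = +1131.9668
Stage 3 [48T→48T]: ω = 1131.9668×48/48 = 1131.9668 rpm, dir flips to −; running = −1131.9668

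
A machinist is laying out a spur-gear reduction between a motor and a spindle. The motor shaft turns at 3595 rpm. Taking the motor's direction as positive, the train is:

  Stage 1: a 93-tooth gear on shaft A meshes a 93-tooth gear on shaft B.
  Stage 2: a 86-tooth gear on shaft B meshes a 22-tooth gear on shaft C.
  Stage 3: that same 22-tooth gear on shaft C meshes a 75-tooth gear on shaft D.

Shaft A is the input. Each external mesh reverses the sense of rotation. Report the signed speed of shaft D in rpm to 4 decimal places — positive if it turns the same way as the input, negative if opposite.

-4122.2667 rpm (opposite to input, |ω| = 4122.2667 rpm)

Stage 1 [93T→93T]: ω = 3595.0000×93/93 = 3595.0000 rpm, dir flips to −; running = −3595.0000
Stage 2 [86T→22T]: ω = 3595.0000×86/22 = 14053.1818 rpm, dir flips to +; running = +14053.1818
Stage 3 [22T→75T]: ω = 14053.1818×22/75 = 4122.2667 rpm, dir flips to −; running = −4122.2667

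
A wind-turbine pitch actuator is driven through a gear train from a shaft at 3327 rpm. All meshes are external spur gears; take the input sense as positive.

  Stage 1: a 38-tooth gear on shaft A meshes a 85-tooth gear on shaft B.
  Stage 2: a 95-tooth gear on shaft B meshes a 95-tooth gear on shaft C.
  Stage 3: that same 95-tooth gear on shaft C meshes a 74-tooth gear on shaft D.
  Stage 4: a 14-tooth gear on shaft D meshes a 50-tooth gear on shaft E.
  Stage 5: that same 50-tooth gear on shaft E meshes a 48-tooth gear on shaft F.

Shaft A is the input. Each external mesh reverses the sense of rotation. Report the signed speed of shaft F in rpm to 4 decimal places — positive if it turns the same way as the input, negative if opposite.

-556.9243 rpm (opposite to input, |ω| = 556.9243 rpm)

Stage 1 [38T→85T]: ω = 3327.0000×38/85 = 1487.3647 rpm, dir flips to −; running = −1487.3647
Stage 2 [95T→95T]: ω = 1487.3647×95/95 = 1487.3647 rpm, dir flips to +; running = +1487.3647
Stage 3 [95T→74T]: ω = 1487.3647×95/74 = 1909.4547 rpm, dir flips to −; running = −1909.4547
Stage 4 [14T→50T]: ω = 1909.4547×14/50 = 534.6473 rpm, dir flips to +; running = +534.6473
Stage 5 [50T→48T]: ω = 534.6473×50/48 = 556.9243 rpm, dir flips to −; running = −556.9243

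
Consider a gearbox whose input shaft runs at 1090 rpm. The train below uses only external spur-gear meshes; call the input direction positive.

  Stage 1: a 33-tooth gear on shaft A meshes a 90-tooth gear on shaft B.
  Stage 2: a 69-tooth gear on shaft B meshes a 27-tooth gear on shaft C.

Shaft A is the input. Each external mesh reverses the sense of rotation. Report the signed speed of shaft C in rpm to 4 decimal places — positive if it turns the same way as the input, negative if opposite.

Stage 1 [33T→90T]: ω = 1090.0000×33/90 = 399.6667 rpm, dir flips to −; running = −399.6667
Stage 2 [69T→27T]: ω = 399.6667×69/27 = 1021.3704 rpm, dir flips to +; running = +1021.3704

+1021.3704 rpm (same as input, |ω| = 1021.3704 rpm)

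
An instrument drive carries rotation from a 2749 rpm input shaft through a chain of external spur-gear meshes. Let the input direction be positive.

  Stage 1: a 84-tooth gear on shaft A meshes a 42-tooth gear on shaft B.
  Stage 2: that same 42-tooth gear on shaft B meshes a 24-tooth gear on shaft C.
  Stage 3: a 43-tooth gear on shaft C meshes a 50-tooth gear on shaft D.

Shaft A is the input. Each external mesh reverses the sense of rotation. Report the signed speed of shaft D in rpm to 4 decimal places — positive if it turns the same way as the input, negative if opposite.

Stage 1 [84T→42T]: ω = 2749.0000×84/42 = 5498.0000 rpm, dir flips to −; running = −5498.0000
Stage 2 [42T→24T]: ω = 5498.0000×42/24 = 9621.5000 rpm, dir flips to +; running = +9621.5000
Stage 3 [43T→50T]: ω = 9621.5000×43/50 = 8274.4900 rpm, dir flips to −; running = −8274.4900

-8274.4900 rpm (opposite to input, |ω| = 8274.4900 rpm)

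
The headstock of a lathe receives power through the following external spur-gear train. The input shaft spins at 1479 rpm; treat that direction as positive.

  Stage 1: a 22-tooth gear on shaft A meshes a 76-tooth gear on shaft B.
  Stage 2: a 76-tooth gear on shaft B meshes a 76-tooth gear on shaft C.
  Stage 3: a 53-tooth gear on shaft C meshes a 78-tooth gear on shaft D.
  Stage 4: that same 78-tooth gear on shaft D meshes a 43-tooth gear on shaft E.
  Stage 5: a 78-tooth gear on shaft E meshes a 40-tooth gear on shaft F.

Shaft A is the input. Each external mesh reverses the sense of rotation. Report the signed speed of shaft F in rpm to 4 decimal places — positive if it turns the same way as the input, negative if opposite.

Stage 1 [22T→76T]: ω = 1479.0000×22/76 = 428.1316 rpm, dir flips to −; running = −428.1316
Stage 2 [76T→76T]: ω = 428.1316×76/76 = 428.1316 rpm, dir flips to +; running = +428.1316
Stage 3 [53T→78T]: ω = 428.1316×53/78 = 290.9099 rpm, dir flips to −; running = −290.9099
Stage 4 [78T→43T]: ω = 290.9099×78/43 = 527.6971 rpm, dir flips to +; running = +527.6971
Stage 5 [78T→40T]: ω = 527.6971×78/40 = 1029.0093 rpm, dir flips to −; running = −1029.0093

-1029.0093 rpm (opposite to input, |ω| = 1029.0093 rpm)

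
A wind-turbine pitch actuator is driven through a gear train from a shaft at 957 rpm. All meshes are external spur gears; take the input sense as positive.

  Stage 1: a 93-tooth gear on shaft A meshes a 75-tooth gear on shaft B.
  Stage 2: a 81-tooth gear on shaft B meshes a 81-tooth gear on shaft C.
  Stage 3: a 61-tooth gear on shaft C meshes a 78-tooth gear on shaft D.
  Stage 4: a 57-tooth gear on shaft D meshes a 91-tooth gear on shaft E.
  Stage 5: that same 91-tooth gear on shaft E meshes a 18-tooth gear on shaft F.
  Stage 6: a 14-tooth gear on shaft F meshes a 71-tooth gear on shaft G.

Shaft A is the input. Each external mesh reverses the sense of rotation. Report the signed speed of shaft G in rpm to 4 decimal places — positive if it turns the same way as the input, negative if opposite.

Stage 1 [93T→75T]: ω = 957.0000×93/75 = 1186.6800 rpm, dir flips to −; running = −1186.6800
Stage 2 [81T→81T]: ω = 1186.6800×81/81 = 1186.6800 rpm, dir flips to +; running = +1186.6800
Stage 3 [61T→78T]: ω = 1186.6800×61/78 = 928.0446 rpm, dir flips to −; running = −928.0446
Stage 4 [57T→91T]: ω = 928.0446×57/91 = 581.3027 rpm, dir flips to +; running = +581.3027
Stage 5 [91T→18T]: ω = 581.3027×91/18 = 2938.8079 rpm, dir flips to −; running = −2938.8079
Stage 6 [14T→71T]: ω = 2938.8079×14/71 = 579.4833 rpm, dir flips to +; running = +579.4833

+579.4833 rpm (same as input, |ω| = 579.4833 rpm)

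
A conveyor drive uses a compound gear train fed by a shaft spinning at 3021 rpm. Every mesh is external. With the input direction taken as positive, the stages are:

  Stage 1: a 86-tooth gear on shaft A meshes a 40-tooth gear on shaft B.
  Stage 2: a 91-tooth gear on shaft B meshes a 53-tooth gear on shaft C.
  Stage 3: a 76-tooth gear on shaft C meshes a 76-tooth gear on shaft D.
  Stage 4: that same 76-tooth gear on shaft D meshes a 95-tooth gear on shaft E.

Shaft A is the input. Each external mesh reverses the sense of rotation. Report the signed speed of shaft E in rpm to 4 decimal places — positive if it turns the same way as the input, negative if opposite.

+8921.6400 rpm (same as input, |ω| = 8921.6400 rpm)

Stage 1 [86T→40T]: ω = 3021.0000×86/40 = 6495.1500 rpm, dir flips to −; running = −6495.1500
Stage 2 [91T→53T]: ω = 6495.1500×91/53 = 11152.0500 rpm, dir flips to +; running = +11152.0500
Stage 3 [76T→76T]: ω = 11152.0500×76/76 = 11152.0500 rpm, dir flips to −; running = −11152.0500
Stage 4 [76T→95T]: ω = 11152.0500×76/95 = 8921.6400 rpm, dir flips to +; running = +8921.6400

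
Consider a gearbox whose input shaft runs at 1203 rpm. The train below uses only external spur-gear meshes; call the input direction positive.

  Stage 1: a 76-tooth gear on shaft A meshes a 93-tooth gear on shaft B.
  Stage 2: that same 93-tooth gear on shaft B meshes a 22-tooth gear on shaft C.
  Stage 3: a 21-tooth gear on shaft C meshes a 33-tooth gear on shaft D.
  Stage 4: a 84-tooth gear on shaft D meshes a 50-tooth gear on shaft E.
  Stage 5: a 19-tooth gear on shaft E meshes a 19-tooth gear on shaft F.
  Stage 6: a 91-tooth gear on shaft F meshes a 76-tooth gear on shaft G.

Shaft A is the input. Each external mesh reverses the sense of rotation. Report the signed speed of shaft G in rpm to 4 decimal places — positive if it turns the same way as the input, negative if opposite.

+5319.8450 rpm (same as input, |ω| = 5319.8450 rpm)

Stage 1 [76T→93T]: ω = 1203.0000×76/93 = 983.0968 rpm, dir flips to −; running = −983.0968
Stage 2 [93T→22T]: ω = 983.0968×93/22 = 4155.8182 rpm, dir flips to +; running = +4155.8182
Stage 3 [21T→33T]: ω = 4155.8182×21/33 = 2644.6116 rpm, dir flips to −; running = −2644.6116
Stage 4 [84T→50T]: ω = 2644.6116×84/50 = 4442.9474 rpm, dir flips to +; running = +4442.9474
Stage 5 [19T→19T]: ω = 4442.9474×19/19 = 4442.9474 rpm, dir flips to −; running = −4442.9474
Stage 6 [91T→76T]: ω = 4442.9474×91/76 = 5319.8450 rpm, dir flips to +; running = +5319.8450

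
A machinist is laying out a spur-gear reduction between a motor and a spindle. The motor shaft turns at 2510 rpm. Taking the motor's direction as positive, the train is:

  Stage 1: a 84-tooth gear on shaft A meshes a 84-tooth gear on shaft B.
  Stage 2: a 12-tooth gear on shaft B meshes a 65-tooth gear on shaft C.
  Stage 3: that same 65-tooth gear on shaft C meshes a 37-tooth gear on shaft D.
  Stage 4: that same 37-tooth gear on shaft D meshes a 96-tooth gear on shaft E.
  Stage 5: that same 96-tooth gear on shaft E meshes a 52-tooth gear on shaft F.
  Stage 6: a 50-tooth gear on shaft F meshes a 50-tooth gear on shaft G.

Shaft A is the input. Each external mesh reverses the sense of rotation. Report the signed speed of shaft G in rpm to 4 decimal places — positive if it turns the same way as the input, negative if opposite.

Stage 1 [84T→84T]: ω = 2510.0000×84/84 = 2510.0000 rpm, dir flips to −; running = −2510.0000
Stage 2 [12T→65T]: ω = 2510.0000×12/65 = 463.3846 rpm, dir flips to +; running = +463.3846
Stage 3 [65T→37T]: ω = 463.3846×65/37 = 814.0541 rpm, dir flips to −; running = −814.0541
Stage 4 [37T→96T]: ω = 814.0541×37/96 = 313.7500 rpm, dir flips to +; running = +313.7500
Stage 5 [96T→52T]: ω = 313.7500×96/52 = 579.2308 rpm, dir flips to −; running = −579.2308
Stage 6 [50T→50T]: ω = 579.2308×50/50 = 579.2308 rpm, dir flips to +; running = +579.2308

+579.2308 rpm (same as input, |ω| = 579.2308 rpm)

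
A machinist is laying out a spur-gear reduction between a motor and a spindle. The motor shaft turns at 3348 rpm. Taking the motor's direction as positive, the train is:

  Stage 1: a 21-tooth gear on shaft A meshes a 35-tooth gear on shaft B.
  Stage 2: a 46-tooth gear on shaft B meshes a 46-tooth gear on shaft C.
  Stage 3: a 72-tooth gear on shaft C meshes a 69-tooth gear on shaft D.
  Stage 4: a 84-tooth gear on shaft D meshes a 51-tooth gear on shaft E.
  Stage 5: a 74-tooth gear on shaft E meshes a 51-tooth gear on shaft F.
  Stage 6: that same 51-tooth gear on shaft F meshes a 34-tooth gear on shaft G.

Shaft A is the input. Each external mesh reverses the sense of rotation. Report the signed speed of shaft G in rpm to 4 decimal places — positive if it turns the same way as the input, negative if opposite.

Stage 1 [21T→35T]: ω = 3348.0000×21/35 = 2008.8000 rpm, dir flips to −; running = −2008.8000
Stage 2 [46T→46T]: ω = 2008.8000×46/46 = 2008.8000 rpm, dir flips to +; running = +2008.8000
Stage 3 [72T→69T]: ω = 2008.8000×72/69 = 2096.1391 rpm, dir flips to −; running = −2096.1391
Stage 4 [84T→51T]: ω = 2096.1391×84/51 = 3452.4645 rpm, dir flips to +; running = +3452.4645
Stage 5 [74T→51T]: ω = 3452.4645×74/51 = 5009.4582 rpm, dir flips to −; running = −5009.4582
Stage 6 [51T→34T]: ω = 5009.4582×51/34 = 7514.1873 rpm, dir flips to +; running = +7514.1873

+7514.1873 rpm (same as input, |ω| = 7514.1873 rpm)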